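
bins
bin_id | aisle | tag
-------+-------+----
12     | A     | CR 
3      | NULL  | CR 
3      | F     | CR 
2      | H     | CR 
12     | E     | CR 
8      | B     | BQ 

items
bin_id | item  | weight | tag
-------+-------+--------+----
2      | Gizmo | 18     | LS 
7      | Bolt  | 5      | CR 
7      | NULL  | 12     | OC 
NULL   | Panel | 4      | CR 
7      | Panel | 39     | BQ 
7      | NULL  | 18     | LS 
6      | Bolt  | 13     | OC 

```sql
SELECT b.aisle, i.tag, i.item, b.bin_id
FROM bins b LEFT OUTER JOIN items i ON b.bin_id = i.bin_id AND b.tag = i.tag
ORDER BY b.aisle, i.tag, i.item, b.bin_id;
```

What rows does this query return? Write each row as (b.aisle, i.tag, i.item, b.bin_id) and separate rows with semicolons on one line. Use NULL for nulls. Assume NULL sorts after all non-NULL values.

LEFT JOIN keeps every row from `bins`; unmatched rows get NULL for `items`'s columns.
Matching on b.bin_id = i.bin_id AND b.tag = i.tag. A NULL in a compared column never satisfies the condition.
- b (bin_id=12, tag=CR) has no partner → padded with NULL.
- b (bin_id=3, tag=CR) has no partner → padded with NULL.
- b (bin_id=3, tag=CR) has no partner → padded with NULL.
- b (bin_id=2, tag=CR) has no partner → padded with NULL.
- b (bin_id=12, tag=CR) has no partner → padded with NULL.
- b (bin_id=8, tag=BQ) has no partner → padded with NULL.
After projecting and ordering:
b.aisle | i.tag | i.item | b.bin_id
A | NULL | NULL | 12
B | NULL | NULL | 8
E | NULL | NULL | 12
F | NULL | NULL | 3
H | NULL | NULL | 2
NULL | NULL | NULL | 3

(A, NULL, NULL, 12); (B, NULL, NULL, 8); (E, NULL, NULL, 12); (F, NULL, NULL, 3); (H, NULL, NULL, 2); (NULL, NULL, NULL, 3)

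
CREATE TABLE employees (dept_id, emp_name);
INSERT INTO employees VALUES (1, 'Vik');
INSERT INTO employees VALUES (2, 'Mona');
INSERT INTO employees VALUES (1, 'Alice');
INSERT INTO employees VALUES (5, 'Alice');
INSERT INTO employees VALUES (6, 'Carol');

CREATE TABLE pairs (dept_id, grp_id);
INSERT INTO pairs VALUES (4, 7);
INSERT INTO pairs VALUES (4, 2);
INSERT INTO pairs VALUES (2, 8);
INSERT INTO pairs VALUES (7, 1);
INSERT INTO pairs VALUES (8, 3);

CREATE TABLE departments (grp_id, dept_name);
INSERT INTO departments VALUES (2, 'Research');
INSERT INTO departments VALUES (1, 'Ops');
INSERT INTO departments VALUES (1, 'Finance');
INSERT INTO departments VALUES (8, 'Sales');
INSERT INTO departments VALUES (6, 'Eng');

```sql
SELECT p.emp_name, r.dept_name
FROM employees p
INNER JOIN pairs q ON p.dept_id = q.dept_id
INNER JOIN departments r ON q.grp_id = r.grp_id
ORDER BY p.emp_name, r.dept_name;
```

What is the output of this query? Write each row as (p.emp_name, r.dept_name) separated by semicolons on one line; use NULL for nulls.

(Mona, Sales)

Joins associate left-to-right: employees INNER JOIN pairs on dept_id gives 1 intermediate row(s).
Then INNER JOIN `departments r` on grp_id: keep only rows whose q.grp_id appears in r.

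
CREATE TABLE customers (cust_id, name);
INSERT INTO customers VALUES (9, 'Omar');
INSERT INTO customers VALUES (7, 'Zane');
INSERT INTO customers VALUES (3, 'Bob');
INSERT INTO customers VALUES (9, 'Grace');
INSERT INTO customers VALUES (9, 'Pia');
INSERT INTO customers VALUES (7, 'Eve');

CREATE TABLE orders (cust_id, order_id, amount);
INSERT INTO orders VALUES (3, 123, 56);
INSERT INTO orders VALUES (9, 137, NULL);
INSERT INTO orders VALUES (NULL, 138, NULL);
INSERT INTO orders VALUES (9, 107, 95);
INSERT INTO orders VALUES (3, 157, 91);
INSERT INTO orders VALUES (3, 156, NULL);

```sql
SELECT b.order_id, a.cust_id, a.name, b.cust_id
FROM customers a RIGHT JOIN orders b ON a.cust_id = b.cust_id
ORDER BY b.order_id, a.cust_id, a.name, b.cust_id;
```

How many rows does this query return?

RIGHT JOIN keeps every row from `orders`; unmatched rows get NULL for `customers`'s columns.
Matching on a.cust_id = b.cust_id. A NULL in a compared column never satisfies the condition.
- a[0] cust_id=9 → 2 match(es) in b → 2 row(s).
- a[1] cust_id=7 → no match.
- a[2] cust_id=3 → 3 match(es) in b → 3 row(s).
- a[3] cust_id=9 → 2 match(es) in b → 2 row(s).
- a[4] cust_id=9 → 2 match(es) in b → 2 row(s).
- a[5] cust_id=7 → no match.
- plus 1 unmatched b row(s), each kept with NULL a columns.
Total: 9 matched + 1 padded = 10 rows.

10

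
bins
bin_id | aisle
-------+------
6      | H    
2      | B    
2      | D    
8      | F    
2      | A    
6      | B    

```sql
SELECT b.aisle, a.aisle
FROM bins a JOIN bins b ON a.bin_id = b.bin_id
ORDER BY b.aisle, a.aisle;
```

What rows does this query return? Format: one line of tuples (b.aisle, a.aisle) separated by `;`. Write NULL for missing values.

(A, A); (A, B); (A, D); (B, A); (B, B); (B, B); (B, D); (B, H); (D, A); (D, B); (D, D); (F, F); (H, B); (H, H)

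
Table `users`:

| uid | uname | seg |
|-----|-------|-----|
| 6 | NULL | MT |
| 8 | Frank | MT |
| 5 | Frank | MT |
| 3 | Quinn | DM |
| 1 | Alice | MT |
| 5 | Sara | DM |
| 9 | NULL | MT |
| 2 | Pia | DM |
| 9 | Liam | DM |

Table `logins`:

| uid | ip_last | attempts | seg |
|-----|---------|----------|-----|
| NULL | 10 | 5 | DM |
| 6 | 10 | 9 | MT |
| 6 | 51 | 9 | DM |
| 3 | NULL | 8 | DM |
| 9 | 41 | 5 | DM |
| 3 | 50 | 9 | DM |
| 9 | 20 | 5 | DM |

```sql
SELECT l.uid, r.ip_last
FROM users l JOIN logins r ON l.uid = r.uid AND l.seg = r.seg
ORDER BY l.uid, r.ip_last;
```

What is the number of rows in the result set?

5

INNER JOIN keeps only pairs where the ON condition holds.
Matching on l.uid = r.uid AND l.seg = r.seg. A NULL in a compared column never satisfies the condition.
- l row (uid=6, seg=MT): matches 1 r row(s) → 1 output row(s).
- l row (uid=8, seg=MT): no match → dropped.
- l row (uid=5, seg=MT): no match → dropped.
- l row (uid=3, seg=DM): matches 2 r row(s) → 2 output row(s).
- l row (uid=1, seg=MT): no match → dropped.
- l row (uid=5, seg=DM): no match → dropped.
- l row (uid=9, seg=MT): no match → dropped.
- l row (uid=2, seg=DM): no match → dropped.
- l row (uid=9, seg=DM): matches 2 r row(s) → 2 output row(s).
Total: 5 rows.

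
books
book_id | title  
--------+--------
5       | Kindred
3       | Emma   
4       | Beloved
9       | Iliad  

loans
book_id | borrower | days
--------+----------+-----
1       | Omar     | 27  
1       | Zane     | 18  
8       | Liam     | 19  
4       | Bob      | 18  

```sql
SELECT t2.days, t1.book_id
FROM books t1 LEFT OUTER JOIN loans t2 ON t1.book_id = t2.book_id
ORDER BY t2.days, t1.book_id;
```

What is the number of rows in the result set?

LEFT JOIN keeps every row from `books`; unmatched rows get NULL for `loans`'s columns.
Matching on t1.book_id = t2.book_id.
- t1 row (book_id=5): no match → kept, t2 columns NULL.
- t1 row (book_id=3): no match → kept, t2 columns NULL.
- t1 row (book_id=4): matches 1 t2 row(s) → 1 output row(s).
- t1 row (book_id=9): no match → kept, t2 columns NULL.
Total: 1 matched + 3 padded = 4 rows.

4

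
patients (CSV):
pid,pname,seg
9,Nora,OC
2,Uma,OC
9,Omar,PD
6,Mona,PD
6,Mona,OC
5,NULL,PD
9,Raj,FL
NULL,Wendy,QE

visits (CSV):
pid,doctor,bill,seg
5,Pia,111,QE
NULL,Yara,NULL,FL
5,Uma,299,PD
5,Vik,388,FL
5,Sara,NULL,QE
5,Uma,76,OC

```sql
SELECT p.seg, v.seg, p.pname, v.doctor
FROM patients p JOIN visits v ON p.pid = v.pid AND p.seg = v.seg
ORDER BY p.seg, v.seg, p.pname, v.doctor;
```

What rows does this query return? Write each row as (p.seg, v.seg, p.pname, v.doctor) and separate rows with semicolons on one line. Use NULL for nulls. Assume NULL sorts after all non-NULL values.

INNER JOIN keeps only pairs where the ON condition holds.
Matching on p.pid = v.pid AND p.seg = v.seg. A NULL in a compared column never satisfies the condition.
Matched pairs: 1.

(PD, PD, NULL, Uma)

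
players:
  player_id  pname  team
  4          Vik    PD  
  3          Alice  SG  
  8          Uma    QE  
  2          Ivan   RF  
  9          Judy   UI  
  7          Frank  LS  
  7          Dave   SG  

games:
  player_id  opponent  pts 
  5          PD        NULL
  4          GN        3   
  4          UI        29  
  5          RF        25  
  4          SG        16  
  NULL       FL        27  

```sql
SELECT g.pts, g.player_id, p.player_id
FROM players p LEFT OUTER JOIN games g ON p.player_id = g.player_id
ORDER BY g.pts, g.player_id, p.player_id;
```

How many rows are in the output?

9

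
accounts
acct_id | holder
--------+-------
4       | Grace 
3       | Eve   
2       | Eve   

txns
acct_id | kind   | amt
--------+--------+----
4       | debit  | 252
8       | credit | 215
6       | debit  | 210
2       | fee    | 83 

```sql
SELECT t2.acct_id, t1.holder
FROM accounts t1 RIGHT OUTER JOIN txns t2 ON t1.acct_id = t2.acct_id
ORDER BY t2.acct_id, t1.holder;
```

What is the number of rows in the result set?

4

RIGHT JOIN keeps every row from `txns`; unmatched rows get NULL for `accounts`'s columns.
Matching on t1.acct_id = t2.acct_id.
- t1 (acct_id=4) pairs with 1 row(s) of t2.
- t1 (acct_id=3) has no partner in t2.
- t1 (acct_id=2) pairs with 1 row(s) of t2.
- 2 row(s) from t2 found no t1 partner → padded with NULL.
Total: 2 matched + 2 padded = 4 rows.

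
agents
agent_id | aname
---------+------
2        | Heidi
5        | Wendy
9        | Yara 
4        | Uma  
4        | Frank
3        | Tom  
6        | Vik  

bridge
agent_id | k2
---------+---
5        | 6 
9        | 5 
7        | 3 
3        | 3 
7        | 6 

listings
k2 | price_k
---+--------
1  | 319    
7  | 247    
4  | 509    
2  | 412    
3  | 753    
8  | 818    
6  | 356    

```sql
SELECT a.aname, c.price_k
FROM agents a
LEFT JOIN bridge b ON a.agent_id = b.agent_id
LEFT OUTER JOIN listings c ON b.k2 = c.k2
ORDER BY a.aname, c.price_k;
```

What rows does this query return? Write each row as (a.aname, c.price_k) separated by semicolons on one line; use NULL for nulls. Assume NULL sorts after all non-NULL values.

Step 1 — a LEFT JOIN b on agent_id → 7 row(s).
Then LEFT JOIN `listings c` on k2: each of those 7 rows is kept; rows whose b.k2 has no match in c get NULL for c's columns.

(Frank, NULL); (Heidi, NULL); (Tom, 753); (Uma, NULL); (Vik, NULL); (Wendy, 356); (Yara, NULL)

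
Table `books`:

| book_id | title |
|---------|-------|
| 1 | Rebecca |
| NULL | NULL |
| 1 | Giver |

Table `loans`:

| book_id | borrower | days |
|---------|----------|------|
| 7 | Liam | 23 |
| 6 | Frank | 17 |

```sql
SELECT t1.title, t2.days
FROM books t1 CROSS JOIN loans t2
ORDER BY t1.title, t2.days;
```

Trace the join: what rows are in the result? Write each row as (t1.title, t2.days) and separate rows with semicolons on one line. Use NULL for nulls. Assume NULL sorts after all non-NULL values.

CROSS JOIN pairs every row of `books` with every row of `loans`: 3 × 2 = 6 rows.
After projecting and ordering:
t1.title | t2.days
Giver | 17
Giver | 23
Rebecca | 17
Rebecca | 23
NULL | 17
NULL | 23

(Giver, 17); (Giver, 23); (Rebecca, 17); (Rebecca, 23); (NULL, 17); (NULL, 23)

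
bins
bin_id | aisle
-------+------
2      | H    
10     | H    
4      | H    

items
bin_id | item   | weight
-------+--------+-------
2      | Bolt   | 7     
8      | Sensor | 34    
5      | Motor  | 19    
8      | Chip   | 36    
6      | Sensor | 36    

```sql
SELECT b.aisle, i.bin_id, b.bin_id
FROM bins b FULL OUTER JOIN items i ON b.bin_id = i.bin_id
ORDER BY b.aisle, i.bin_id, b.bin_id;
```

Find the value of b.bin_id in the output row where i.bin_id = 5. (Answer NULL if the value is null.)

NULL

FULL OUTER JOIN keeps every row from both sides; unmatched rows get NULL for the other side's columns.
Matching on b.bin_id = i.bin_id.
Matched pairs: 1; unmatched b rows kept: 2; unmatched i rows kept: 4.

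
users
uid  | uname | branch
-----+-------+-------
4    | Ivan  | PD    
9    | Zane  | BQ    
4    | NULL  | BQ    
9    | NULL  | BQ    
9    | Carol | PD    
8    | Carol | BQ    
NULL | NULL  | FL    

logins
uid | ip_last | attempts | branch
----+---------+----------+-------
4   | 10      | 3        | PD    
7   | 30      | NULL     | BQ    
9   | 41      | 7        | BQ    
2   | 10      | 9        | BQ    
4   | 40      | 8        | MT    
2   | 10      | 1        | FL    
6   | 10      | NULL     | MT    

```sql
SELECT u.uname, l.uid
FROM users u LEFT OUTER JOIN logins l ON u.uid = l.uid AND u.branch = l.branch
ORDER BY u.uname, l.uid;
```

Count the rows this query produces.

7

LEFT JOIN keeps every row from `users`; unmatched rows get NULL for `logins`'s columns.
Matching on u.uid = l.uid AND u.branch = l.branch. A NULL in a compared column never satisfies the condition.
Matched pairs: 3; unmatched u rows kept: 4.
Total: 3 matched + 4 padded = 7 rows.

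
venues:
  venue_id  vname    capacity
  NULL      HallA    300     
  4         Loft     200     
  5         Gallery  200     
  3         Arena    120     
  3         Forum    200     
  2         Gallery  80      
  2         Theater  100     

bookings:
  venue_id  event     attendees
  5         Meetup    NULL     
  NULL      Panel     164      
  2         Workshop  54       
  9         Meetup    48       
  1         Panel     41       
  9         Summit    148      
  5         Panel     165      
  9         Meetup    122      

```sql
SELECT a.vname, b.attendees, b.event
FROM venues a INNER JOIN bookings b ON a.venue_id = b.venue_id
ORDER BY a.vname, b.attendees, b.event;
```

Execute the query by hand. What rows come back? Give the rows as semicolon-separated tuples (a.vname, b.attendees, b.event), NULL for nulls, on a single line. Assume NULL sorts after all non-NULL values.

(Gallery, 54, Workshop); (Gallery, 165, Panel); (Gallery, NULL, Meetup); (Theater, 54, Workshop)

INNER JOIN keeps only pairs where the ON condition holds.
Matching on a.venue_id = b.venue_id. A NULL in a compared column never satisfies the condition.
- a (venue_id=NULL) has no partner → excluded.
- a (venue_id=4) has no partner → excluded.
- a (venue_id=5) pairs with 2 row(s) of b.
- a (venue_id=3) has no partner → excluded.
- a (venue_id=3) has no partner → excluded.
- a (venue_id=2) pairs with 1 row(s) of b.
- a (venue_id=2) pairs with 1 row(s) of b.
After projecting and ordering:
a.vname | b.attendees | b.event
Gallery | 54 | Workshop
Gallery | 165 | Panel
Gallery | NULL | Meetup
Theater | 54 | Workshop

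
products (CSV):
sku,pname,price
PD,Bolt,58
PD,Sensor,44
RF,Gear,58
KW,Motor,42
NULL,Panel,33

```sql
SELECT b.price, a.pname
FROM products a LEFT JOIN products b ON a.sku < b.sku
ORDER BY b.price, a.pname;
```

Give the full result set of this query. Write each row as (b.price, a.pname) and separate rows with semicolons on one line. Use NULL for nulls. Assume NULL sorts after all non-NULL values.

LEFT JOIN keeps every row from `products a`; unmatched rows get NULL for `products b`'s columns.
Matching on a.sku < b.sku. A NULL in a compared column never satisfies the condition.
- a[0] sku=PD → 1 match(es) in b → 1 row(s).
- a[1] sku=PD → 1 match(es) in b → 1 row(s).
- a[2] sku=RF → no match; kept with NULLs on the b side.
- a[3] sku=KW → 3 match(es) in b → 3 row(s).
- a[4] sku=NULL → no match; kept with NULLs on the b side.
After projecting and ordering:
b.price | a.pname
44 | Motor
58 | Bolt
58 | Motor
58 | Motor
58 | Sensor
NULL | Gear
NULL | Panel

(44, Motor); (58, Bolt); (58, Motor); (58, Motor); (58, Sensor); (NULL, Gear); (NULL, Panel)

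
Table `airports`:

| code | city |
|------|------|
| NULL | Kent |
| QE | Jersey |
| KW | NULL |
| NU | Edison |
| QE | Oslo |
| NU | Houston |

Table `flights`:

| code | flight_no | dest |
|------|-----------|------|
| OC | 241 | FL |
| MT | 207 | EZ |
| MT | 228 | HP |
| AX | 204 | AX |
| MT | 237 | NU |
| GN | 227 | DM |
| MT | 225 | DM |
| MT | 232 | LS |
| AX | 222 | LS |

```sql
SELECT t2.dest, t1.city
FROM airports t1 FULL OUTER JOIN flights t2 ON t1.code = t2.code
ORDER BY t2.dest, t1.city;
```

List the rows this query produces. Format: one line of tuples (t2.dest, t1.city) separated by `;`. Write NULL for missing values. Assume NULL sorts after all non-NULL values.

(AX, NULL); (DM, NULL); (DM, NULL); (EZ, NULL); (FL, NULL); (HP, NULL); (LS, NULL); (LS, NULL); (NU, NULL); (NULL, Edison); (NULL, Houston); (NULL, Jersey); (NULL, Kent); (NULL, Oslo); (NULL, NULL)

FULL OUTER JOIN keeps every row from both sides; unmatched rows get NULL for the other side's columns.
Matching on t1.code = t2.code. A NULL in a compared column never satisfies the condition.
Matched pairs: 0; unmatched t1 rows kept: 6; unmatched t2 rows kept: 9.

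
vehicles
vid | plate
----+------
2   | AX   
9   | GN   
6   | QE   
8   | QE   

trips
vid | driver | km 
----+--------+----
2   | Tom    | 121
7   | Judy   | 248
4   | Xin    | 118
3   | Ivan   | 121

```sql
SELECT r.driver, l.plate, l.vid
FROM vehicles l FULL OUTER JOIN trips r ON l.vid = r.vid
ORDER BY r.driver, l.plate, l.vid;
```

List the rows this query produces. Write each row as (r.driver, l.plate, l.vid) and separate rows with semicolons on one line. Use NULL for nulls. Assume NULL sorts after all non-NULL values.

(Ivan, NULL, NULL); (Judy, NULL, NULL); (Tom, AX, 2); (Xin, NULL, NULL); (NULL, GN, 9); (NULL, QE, 6); (NULL, QE, 8)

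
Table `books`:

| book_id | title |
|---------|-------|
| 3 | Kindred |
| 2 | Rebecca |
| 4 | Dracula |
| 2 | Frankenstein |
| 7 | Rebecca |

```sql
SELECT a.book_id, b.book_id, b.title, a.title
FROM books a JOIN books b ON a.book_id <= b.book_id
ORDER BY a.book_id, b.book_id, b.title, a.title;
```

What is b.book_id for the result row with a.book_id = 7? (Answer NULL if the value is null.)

7

INNER JOIN keeps only pairs where the ON condition holds.
Matching on a.book_id <= b.book_id.
- a row (book_id=3): matches 3 b row(s) → 3 output row(s).
- a row (book_id=2): matches 5 b row(s) → 5 output row(s).
- a row (book_id=4): matches 2 b row(s) → 2 output row(s).
- a row (book_id=2): matches 5 b row(s) → 5 output row(s).
- a row (book_id=7): matches 1 b row(s) → 1 output row(s).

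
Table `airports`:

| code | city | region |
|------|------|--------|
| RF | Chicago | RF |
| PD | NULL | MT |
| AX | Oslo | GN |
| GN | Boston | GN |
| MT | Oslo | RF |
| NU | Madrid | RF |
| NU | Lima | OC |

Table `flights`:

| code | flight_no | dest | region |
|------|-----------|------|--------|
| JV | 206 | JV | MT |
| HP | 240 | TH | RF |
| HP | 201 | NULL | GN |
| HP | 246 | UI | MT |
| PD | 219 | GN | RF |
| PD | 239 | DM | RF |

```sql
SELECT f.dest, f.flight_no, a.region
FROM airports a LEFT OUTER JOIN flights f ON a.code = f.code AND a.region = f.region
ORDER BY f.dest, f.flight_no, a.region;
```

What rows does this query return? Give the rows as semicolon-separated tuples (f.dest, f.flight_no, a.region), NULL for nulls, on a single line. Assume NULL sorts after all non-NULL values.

(NULL, NULL, GN); (NULL, NULL, GN); (NULL, NULL, MT); (NULL, NULL, OC); (NULL, NULL, RF); (NULL, NULL, RF); (NULL, NULL, RF)

LEFT JOIN keeps every row from `airports`; unmatched rows get NULL for `flights`'s columns.
Matching on a.code = f.code AND a.region = f.region.
Matched pairs: 0; unmatched a rows kept: 7.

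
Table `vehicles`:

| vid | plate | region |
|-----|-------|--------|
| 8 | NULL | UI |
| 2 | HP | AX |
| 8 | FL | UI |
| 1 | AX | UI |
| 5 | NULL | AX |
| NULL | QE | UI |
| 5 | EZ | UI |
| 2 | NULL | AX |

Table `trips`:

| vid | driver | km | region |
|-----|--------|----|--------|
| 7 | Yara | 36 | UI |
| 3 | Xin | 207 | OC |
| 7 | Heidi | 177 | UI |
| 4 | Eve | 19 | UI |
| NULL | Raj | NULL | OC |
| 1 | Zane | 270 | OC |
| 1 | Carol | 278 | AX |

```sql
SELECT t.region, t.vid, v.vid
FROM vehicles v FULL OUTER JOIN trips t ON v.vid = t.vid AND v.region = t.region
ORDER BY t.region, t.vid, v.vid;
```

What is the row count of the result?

15

FULL OUTER JOIN keeps every row from both sides; unmatched rows get NULL for the other side's columns.
Matching on v.vid = t.vid AND v.region = t.region. A NULL in a compared column never satisfies the condition.
- v (vid=8, region=UI) has no partner → padded with NULL.
- v (vid=2, region=AX) has no partner → padded with NULL.
- v (vid=8, region=UI) has no partner → padded with NULL.
- v (vid=1, region=UI) has no partner → padded with NULL.
- v (vid=5, region=AX) has no partner → padded with NULL.
- v (vid=NULL, region=UI) has no partner → padded with NULL.
- v (vid=5, region=UI) has no partner → padded with NULL.
- v (vid=2, region=AX) has no partner → padded with NULL.
- plus 7 unmatched t row(s), each kept with NULL v columns.
Total: 0 matched + 15 padded = 15 rows.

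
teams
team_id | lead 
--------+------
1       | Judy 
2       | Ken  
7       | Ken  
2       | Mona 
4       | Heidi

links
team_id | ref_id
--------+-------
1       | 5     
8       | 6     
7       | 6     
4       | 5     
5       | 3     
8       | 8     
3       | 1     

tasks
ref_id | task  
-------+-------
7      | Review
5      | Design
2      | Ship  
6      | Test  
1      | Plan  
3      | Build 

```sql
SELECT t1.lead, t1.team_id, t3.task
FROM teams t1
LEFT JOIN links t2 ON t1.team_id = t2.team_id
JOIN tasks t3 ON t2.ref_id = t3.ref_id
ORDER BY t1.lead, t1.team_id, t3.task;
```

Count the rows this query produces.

3

Step 1 — t1 LEFT JOIN t2 on team_id → 5 row(s).
Then INNER JOIN `tasks t3` on ref_id: keep only rows whose t2.ref_id appears in t3.
Result: 3 row(s).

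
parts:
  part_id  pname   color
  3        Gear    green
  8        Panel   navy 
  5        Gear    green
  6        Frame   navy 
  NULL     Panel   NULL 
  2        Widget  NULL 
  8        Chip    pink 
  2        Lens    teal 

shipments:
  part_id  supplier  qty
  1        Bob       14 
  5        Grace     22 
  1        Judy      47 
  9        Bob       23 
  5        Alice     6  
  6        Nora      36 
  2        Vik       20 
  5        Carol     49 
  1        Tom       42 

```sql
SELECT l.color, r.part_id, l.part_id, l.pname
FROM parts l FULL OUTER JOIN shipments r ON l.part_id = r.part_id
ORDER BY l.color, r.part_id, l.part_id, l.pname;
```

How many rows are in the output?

FULL OUTER JOIN keeps every row from both sides; unmatched rows get NULL for the other side's columns.
Matching on l.part_id = r.part_id. A NULL in a compared column never satisfies the condition.
- l row (part_id=3): no match → kept, r columns NULL.
- l row (part_id=8): no match → kept, r columns NULL.
- l row (part_id=5): matches 3 r row(s) → 3 output row(s).
- l row (part_id=6): matches 1 r row(s) → 1 output row(s).
- l row (part_id=NULL): no match → kept, r columns NULL.
- l row (part_id=2): matches 1 r row(s) → 1 output row(s).
- l row (part_id=8): no match → kept, r columns NULL.
- l row (part_id=2): matches 1 r row(s) → 1 output row(s).
- 4 r row(s) had no l match → kept, l columns NULL.
Total: 6 matched + 8 padded = 14 rows.

14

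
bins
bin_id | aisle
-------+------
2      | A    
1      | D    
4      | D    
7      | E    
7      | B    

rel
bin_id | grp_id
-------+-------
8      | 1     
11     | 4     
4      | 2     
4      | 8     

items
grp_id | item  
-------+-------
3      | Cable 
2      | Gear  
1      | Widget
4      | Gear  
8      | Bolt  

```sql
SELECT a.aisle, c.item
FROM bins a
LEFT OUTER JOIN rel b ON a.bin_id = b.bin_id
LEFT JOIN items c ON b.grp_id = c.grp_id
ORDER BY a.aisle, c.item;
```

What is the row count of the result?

Joins associate left-to-right: bins LEFT JOIN rel on bin_id gives 6 intermediate row(s).
Then LEFT JOIN `items c` on grp_id: each of those 6 rows is kept; rows whose b.grp_id has no match in c get NULL for c's columns.
Result: 6 row(s).

6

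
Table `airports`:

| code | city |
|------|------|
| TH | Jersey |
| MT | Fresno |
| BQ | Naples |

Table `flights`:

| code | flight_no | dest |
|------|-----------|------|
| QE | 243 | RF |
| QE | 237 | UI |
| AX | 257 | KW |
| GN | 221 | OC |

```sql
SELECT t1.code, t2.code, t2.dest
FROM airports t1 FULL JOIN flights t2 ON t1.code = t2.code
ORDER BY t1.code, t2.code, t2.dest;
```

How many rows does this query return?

FULL OUTER JOIN keeps every row from both sides; unmatched rows get NULL for the other side's columns.
Matching on t1.code = t2.code.
Matched pairs: 0; unmatched t1 rows kept: 3; unmatched t2 rows kept: 4.
Total: 0 matched + 7 padded = 7 rows.

7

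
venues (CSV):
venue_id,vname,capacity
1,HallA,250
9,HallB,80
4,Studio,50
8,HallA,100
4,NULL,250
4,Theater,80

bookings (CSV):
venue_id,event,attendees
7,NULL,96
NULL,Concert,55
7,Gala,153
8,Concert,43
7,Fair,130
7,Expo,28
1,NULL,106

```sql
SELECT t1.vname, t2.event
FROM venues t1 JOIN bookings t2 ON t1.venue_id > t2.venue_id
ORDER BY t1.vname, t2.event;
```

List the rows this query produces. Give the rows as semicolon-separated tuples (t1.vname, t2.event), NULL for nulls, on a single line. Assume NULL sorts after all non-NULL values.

(HallA, Expo); (HallA, Fair); (HallA, Gala); (HallA, NULL); (HallA, NULL); (HallB, Concert); (HallB, Expo); (HallB, Fair); (HallB, Gala); (HallB, NULL); (HallB, NULL); (Studio, NULL); (Theater, NULL); (NULL, NULL)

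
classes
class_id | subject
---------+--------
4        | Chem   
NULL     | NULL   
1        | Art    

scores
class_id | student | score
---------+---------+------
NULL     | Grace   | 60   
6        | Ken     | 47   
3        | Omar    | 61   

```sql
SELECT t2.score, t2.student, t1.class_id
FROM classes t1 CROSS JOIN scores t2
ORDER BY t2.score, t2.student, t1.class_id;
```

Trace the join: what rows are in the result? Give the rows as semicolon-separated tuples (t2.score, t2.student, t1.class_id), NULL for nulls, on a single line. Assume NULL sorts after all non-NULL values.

CROSS JOIN pairs every row of `classes` with every row of `scores`: 3 × 3 = 9 rows.
After projecting and ordering:
t2.score | t2.student | t1.class_id
47 | Ken | 1
47 | Ken | 4
47 | Ken | NULL
60 | Grace | 1
60 | Grace | 4
60 | Grace | NULL
61 | Omar | 1
61 | Omar | 4
61 | Omar | NULL

(47, Ken, 1); (47, Ken, 4); (47, Ken, NULL); (60, Grace, 1); (60, Grace, 4); (60, Grace, NULL); (61, Omar, 1); (61, Omar, 4); (61, Omar, NULL)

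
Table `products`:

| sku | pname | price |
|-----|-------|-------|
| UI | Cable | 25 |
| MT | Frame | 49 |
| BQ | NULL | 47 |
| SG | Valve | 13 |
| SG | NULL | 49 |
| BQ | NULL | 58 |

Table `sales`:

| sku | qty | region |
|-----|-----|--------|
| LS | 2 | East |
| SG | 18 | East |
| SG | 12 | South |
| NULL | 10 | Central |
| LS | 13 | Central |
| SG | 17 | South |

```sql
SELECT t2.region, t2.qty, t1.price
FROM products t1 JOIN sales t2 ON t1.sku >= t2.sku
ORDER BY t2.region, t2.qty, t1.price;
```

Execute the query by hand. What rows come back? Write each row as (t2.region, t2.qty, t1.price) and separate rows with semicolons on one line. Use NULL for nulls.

(Central, 13, 13); (Central, 13, 25); (Central, 13, 49); (Central, 13, 49); (East, 2, 13); (East, 2, 25); (East, 2, 49); (East, 2, 49); (East, 18, 13); (East, 18, 25); (East, 18, 49); (South, 12, 13); (South, 12, 25); (South, 12, 49); (South, 17, 13); (South, 17, 25); (South, 17, 49)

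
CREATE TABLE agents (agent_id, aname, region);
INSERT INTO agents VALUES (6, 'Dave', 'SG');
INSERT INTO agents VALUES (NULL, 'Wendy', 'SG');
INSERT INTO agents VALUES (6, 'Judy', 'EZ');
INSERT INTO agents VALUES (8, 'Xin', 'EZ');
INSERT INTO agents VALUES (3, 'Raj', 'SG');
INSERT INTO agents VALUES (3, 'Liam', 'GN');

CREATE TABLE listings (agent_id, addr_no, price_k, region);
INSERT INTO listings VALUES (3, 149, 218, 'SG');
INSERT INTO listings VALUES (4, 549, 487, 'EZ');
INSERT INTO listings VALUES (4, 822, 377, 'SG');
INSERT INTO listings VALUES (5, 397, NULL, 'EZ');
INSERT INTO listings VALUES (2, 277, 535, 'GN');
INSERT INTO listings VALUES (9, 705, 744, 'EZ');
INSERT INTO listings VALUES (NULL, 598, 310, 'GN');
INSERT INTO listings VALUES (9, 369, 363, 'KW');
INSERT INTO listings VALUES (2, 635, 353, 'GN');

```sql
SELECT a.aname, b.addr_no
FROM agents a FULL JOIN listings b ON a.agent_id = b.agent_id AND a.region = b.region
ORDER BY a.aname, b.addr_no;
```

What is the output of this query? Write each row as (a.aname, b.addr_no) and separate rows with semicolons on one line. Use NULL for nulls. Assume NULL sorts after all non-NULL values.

FULL OUTER JOIN keeps every row from both sides; unmatched rows get NULL for the other side's columns.
Matching on a.agent_id = b.agent_id AND a.region = b.region. A NULL in a compared column never satisfies the condition.
Matched pairs: 1; unmatched a rows kept: 5; unmatched b rows kept: 8.

(Dave, NULL); (Judy, NULL); (Liam, NULL); (Raj, 149); (Wendy, NULL); (Xin, NULL); (NULL, 277); (NULL, 369); (NULL, 397); (NULL, 549); (NULL, 598); (NULL, 635); (NULL, 705); (NULL, 822)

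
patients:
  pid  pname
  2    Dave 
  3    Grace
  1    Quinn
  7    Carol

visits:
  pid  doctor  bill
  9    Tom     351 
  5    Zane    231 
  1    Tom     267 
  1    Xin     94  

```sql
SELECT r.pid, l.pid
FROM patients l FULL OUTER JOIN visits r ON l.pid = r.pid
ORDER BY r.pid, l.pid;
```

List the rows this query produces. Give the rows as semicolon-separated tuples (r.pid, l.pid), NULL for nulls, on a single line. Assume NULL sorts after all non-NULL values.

(1, 1); (1, 1); (5, NULL); (9, NULL); (NULL, 2); (NULL, 3); (NULL, 7)

FULL OUTER JOIN keeps every row from both sides; unmatched rows get NULL for the other side's columns.
Matching on l.pid = r.pid.
- pid=2: no r row matches, row kept with r columns NULL.
- pid=3: no r row matches, row kept with r columns NULL.
- pid=1: 2 matching r row(s), so 2 row(s) emitted.
- pid=7: no r row matches, row kept with r columns NULL.
- plus 2 unmatched r row(s), each kept with NULL l columns.
After projecting and ordering:
r.pid | l.pid
1 | 1
1 | 1
5 | NULL
9 | NULL
NULL | 2
NULL | 3
NULL | 7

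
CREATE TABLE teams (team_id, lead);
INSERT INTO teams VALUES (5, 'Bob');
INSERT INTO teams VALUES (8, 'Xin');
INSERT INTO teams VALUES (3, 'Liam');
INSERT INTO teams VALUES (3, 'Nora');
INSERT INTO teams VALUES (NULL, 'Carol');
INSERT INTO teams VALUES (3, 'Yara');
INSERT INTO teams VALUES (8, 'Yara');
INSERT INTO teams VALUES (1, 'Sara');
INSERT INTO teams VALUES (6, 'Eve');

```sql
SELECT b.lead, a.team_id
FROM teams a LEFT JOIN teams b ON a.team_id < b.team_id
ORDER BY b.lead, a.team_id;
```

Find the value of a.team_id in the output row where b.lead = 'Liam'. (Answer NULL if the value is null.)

1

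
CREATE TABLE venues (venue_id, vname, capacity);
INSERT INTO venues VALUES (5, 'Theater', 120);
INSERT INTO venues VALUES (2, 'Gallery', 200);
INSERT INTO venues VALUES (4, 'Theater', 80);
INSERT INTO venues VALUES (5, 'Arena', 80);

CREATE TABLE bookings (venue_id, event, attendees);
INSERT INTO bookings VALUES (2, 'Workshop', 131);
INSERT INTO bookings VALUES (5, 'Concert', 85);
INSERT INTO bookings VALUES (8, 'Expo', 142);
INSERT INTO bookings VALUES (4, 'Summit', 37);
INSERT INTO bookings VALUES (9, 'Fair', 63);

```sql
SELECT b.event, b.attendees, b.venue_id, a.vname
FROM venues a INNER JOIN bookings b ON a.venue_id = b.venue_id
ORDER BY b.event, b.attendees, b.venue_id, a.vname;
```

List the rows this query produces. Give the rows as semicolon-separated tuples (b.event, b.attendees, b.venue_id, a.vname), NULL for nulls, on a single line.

INNER JOIN keeps only pairs where the ON condition holds.
Matching on a.venue_id = b.venue_id.
- a[0] venue_id=5 → 1 match(es) in b → 1 row(s).
- a[1] venue_id=2 → 1 match(es) in b → 1 row(s).
- a[2] venue_id=4 → 1 match(es) in b → 1 row(s).
- a[3] venue_id=5 → 1 match(es) in b → 1 row(s).
After projecting and ordering:
b.event | b.attendees | b.venue_id | a.vname
Concert | 85 | 5 | Arena
Concert | 85 | 5 | Theater
Summit | 37 | 4 | Theater
Workshop | 131 | 2 | Gallery

(Concert, 85, 5, Arena); (Concert, 85, 5, Theater); (Summit, 37, 4, Theater); (Workshop, 131, 2, Gallery)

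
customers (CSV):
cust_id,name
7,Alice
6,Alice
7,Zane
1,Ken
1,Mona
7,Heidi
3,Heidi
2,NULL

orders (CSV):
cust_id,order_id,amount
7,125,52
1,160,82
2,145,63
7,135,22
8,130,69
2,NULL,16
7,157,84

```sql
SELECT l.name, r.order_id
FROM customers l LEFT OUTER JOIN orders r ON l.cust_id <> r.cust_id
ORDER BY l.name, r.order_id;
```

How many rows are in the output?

43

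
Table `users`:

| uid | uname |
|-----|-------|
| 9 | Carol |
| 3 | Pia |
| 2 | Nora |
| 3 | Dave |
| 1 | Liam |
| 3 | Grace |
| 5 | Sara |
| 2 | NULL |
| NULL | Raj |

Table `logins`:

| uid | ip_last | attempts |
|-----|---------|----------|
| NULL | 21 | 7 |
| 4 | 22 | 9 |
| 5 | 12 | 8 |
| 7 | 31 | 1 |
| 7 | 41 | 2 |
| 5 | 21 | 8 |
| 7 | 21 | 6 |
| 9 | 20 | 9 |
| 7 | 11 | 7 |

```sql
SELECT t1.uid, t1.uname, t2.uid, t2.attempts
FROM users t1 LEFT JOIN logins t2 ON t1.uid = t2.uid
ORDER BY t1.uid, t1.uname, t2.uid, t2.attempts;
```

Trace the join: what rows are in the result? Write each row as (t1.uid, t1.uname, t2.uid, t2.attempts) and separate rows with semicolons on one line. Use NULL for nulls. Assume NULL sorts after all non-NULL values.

(1, Liam, NULL, NULL); (2, Nora, NULL, NULL); (2, NULL, NULL, NULL); (3, Dave, NULL, NULL); (3, Grace, NULL, NULL); (3, Pia, NULL, NULL); (5, Sara, 5, 8); (5, Sara, 5, 8); (9, Carol, 9, 9); (NULL, Raj, NULL, NULL)

LEFT JOIN keeps every row from `users`; unmatched rows get NULL for `logins`'s columns.
Matching on t1.uid = t2.uid. A NULL in a compared column never satisfies the condition.
- t1 row (uid=9): matches 1 t2 row(s) → 1 output row(s).
- t1 row (uid=3): no match → kept, t2 columns NULL.
- t1 row (uid=2): no match → kept, t2 columns NULL.
- t1 row (uid=3): no match → kept, t2 columns NULL.
- t1 row (uid=1): no match → kept, t2 columns NULL.
- t1 row (uid=3): no match → kept, t2 columns NULL.
- t1 row (uid=5): matches 2 t2 row(s) → 2 output row(s).
- t1 row (uid=2): no match → kept, t2 columns NULL.
- t1 row (uid=NULL): no match → kept, t2 columns NULL.
After projecting and ordering:
t1.uid | t1.uname | t2.uid | t2.attempts
1 | Liam | NULL | NULL
2 | Nora | NULL | NULL
2 | NULL | NULL | NULL
3 | Dave | NULL | NULL
3 | Grace | NULL | NULL
3 | Pia | NULL | NULL
5 | Sara | 5 | 8
5 | Sara | 5 | 8
9 | Carol | 9 | 9
NULL | Raj | NULL | NULL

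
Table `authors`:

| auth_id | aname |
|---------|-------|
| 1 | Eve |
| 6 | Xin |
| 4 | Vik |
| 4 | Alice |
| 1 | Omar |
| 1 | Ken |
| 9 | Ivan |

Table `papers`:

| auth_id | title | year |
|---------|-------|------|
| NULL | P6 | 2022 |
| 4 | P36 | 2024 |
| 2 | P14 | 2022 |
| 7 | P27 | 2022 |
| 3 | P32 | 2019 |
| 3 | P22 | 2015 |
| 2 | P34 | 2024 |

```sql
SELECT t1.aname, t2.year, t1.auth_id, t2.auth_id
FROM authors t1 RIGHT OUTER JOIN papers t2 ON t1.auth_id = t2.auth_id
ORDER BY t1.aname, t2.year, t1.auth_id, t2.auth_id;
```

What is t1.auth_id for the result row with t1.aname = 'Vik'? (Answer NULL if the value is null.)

4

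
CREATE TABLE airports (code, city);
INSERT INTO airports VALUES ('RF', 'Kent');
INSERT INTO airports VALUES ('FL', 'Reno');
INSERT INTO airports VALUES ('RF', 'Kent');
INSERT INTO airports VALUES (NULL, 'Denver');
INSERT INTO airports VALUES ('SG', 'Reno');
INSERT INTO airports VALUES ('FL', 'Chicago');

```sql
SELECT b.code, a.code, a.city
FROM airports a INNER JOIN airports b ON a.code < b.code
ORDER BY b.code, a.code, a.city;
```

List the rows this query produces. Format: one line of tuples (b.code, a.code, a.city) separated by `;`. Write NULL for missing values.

(RF, FL, Chicago); (RF, FL, Chicago); (RF, FL, Reno); (RF, FL, Reno); (SG, FL, Chicago); (SG, FL, Reno); (SG, RF, Kent); (SG, RF, Kent)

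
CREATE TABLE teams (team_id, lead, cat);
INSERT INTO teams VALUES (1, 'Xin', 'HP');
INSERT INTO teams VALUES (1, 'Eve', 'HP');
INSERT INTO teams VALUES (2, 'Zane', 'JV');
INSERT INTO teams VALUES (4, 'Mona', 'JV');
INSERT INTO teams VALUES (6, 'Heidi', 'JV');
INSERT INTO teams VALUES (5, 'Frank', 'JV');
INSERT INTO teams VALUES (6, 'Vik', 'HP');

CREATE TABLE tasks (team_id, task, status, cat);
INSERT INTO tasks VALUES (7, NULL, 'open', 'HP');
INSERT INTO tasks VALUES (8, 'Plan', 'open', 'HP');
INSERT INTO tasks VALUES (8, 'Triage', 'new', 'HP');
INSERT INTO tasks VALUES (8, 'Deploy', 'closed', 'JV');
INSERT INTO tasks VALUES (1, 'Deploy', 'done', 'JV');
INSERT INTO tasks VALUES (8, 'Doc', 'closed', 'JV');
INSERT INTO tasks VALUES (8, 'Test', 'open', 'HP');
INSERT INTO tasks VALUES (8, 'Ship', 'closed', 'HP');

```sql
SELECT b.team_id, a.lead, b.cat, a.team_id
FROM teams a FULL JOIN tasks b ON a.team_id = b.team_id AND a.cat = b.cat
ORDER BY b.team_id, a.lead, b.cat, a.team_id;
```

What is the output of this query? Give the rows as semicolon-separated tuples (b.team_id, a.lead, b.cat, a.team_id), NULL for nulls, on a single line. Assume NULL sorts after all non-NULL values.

FULL OUTER JOIN keeps every row from both sides; unmatched rows get NULL for the other side's columns.
Matching on a.team_id = b.team_id AND a.cat = b.cat.
Matched pairs: 0; unmatched a rows kept: 7; unmatched b rows kept: 8.

(1, NULL, JV, NULL); (7, NULL, HP, NULL); (8, NULL, HP, NULL); (8, NULL, HP, NULL); (8, NULL, HP, NULL); (8, NULL, HP, NULL); (8, NULL, JV, NULL); (8, NULL, JV, NULL); (NULL, Eve, NULL, 1); (NULL, Frank, NULL, 5); (NULL, Heidi, NULL, 6); (NULL, Mona, NULL, 4); (NULL, Vik, NULL, 6); (NULL, Xin, NULL, 1); (NULL, Zane, NULL, 2)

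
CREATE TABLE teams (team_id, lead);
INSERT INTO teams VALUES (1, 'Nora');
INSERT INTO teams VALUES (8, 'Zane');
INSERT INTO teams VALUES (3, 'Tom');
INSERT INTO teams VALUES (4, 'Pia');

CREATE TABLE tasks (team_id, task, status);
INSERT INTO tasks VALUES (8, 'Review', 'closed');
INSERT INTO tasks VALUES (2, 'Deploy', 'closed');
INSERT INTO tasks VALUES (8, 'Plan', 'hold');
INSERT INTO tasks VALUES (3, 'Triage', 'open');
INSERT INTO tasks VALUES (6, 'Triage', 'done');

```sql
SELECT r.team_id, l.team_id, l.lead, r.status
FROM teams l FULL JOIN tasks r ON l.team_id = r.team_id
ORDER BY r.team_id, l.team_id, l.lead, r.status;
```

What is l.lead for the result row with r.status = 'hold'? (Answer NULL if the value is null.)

Zane

FULL OUTER JOIN keeps every row from both sides; unmatched rows get NULL for the other side's columns.
Matching on l.team_id = r.team_id.
Matched pairs: 3; unmatched l rows kept: 2; unmatched r rows kept: 2.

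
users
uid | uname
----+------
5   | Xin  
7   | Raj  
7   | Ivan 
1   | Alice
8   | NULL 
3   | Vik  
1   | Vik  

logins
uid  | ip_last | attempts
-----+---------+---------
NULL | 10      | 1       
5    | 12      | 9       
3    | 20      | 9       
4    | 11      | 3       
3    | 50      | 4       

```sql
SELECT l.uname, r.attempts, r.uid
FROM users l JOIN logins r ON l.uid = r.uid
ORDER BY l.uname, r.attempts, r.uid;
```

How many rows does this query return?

INNER JOIN keeps only pairs where the ON condition holds.
Matching on l.uid = r.uid. A NULL in a compared column never satisfies the condition.
- l (uid=5) pairs with 1 row(s) of r.
- l (uid=7) has no partner → excluded.
- l (uid=7) has no partner → excluded.
- l (uid=1) has no partner → excluded.
- l (uid=8) has no partner → excluded.
- l (uid=3) pairs with 2 row(s) of r.
- l (uid=1) has no partner → excluded.
Total: 3 rows.

3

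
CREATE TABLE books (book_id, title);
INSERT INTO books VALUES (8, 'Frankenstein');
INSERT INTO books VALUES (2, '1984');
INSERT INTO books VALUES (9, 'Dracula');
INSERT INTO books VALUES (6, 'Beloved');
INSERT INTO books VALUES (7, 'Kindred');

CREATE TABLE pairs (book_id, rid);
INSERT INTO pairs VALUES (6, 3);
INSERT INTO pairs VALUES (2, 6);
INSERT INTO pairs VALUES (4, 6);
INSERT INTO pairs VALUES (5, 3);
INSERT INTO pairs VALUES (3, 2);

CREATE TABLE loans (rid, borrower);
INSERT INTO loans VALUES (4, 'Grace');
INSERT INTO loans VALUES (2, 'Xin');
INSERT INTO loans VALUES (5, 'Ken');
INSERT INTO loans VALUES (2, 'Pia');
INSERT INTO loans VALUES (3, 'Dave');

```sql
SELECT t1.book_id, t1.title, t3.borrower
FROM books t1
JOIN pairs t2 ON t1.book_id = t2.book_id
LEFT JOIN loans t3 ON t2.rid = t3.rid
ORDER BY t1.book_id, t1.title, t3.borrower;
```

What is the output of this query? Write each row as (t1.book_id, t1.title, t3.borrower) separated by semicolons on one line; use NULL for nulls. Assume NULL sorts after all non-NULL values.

(2, 1984, NULL); (6, Beloved, Dave)

Step 1 — t1 INNER JOIN t2 on book_id → 2 row(s).
Then LEFT JOIN `loans t3` on rid: each of those 2 rows is kept; rows whose t2.rid has no match in t3 get NULL for t3's columns.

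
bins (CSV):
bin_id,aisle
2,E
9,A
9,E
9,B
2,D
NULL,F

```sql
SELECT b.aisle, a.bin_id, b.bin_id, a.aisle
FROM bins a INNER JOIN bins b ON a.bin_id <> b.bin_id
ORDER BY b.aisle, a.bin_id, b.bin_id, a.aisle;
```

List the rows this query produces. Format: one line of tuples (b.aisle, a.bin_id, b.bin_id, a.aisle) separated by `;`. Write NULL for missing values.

(A, 2, 9, D); (A, 2, 9, E); (B, 2, 9, D); (B, 2, 9, E); (D, 9, 2, A); (D, 9, 2, B); (D, 9, 2, E); (E, 2, 9, D); (E, 2, 9, E); (E, 9, 2, A); (E, 9, 2, B); (E, 9, 2, E)

INNER JOIN keeps only pairs where the ON condition holds.
Matching on a.bin_id <> b.bin_id. A NULL in a compared column never satisfies the condition.
Matched pairs: 12.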